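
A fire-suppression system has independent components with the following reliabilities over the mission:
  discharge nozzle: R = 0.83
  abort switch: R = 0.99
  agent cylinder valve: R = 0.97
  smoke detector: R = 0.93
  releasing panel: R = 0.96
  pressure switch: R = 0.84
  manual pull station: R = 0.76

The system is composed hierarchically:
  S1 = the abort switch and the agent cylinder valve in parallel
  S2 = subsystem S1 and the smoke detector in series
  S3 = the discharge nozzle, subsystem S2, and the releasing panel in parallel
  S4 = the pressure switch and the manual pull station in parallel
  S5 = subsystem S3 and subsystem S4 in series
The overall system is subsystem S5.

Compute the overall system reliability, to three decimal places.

Parallel (abort switch and agent cylinder valve): 1 − (1 − 0.99000)(1 − 0.97000) = 0.99970
Series ([0.99970] and smoke detector): 0.99970 × 0.93000 = 0.92972
Parallel (discharge nozzle, [0.92972], and releasing panel): 1 − (1 − 0.83000)(1 − 0.92972)(1 − 0.96000) = 0.99952
Parallel (pressure switch and manual pull station): 1 − (1 − 0.84000)(1 − 0.76000) = 0.96160
Series ([0.99952] and [0.96160]): 0.99952 × 0.96160 = 0.961

0.961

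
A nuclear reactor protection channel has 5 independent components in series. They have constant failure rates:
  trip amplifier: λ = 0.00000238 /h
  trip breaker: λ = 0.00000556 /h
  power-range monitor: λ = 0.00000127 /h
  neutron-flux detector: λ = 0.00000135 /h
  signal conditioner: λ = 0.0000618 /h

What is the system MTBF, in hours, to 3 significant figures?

13800

Series of exponential components: λ_sys = Σ λ_i
λ_sys = 0.00000238 + 0.00000556 + 0.00000127 + 0.00000135 + 0.0000618 = 7.2360e-05 /h
MTBF = 1 / λ_sys = 13800 h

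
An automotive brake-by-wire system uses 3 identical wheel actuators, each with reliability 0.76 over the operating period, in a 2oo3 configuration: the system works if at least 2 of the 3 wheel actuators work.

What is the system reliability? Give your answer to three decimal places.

R = Σ_{i=2}^{3} C(3,i) p^i (1−p)^{3−i} with p = 0.76
C(3,2)·0.76^2·0.24^1 = 0.41587
C(3,3)·0.76^3·0.24^0 = 0.43898
Sum = 0.855

0.855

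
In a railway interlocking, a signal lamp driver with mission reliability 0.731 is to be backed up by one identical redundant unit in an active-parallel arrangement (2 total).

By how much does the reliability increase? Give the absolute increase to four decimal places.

0.1966

R_before = 0.731
R_after = 1 − (1 − 0.731)^2 = 0.9276
ΔR = 0.9276 − 0.731 = 0.1966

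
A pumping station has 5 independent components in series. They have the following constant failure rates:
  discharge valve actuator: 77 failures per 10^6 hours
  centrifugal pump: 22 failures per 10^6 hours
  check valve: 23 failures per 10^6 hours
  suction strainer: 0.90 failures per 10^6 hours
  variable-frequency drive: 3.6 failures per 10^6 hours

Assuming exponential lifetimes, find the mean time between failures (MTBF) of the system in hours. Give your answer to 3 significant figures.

7910

Series of exponential components: λ_sys = Σ λ_i
λ_sys = 0.000077 + 0.000022 + 0.000023 + 0.00000090 + 0.0000036 = 1.2650e-04 /h
MTBF = 1 / λ_sys = 7910 h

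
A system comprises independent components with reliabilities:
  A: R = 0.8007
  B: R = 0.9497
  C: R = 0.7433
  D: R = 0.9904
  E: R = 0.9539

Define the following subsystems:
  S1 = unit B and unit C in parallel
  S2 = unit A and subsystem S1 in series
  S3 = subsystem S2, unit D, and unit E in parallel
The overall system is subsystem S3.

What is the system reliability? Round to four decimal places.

Parallel (B and C): 1 − (1 − 0.949700)(1 − 0.743300) = 0.987088
Series (A and [0.987088]): 0.800700 × 0.987088 = 0.790361
Parallel ([0.790361], D, and E): 1 − (1 − 0.790361)(1 − 0.990400)(1 − 0.953900) = 0.9999

0.9999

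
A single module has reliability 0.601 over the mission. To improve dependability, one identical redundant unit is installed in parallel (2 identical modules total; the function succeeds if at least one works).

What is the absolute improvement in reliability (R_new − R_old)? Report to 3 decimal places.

R_before = 0.601
R_after = 1 − (1 − 0.601)^2 = 0.841
ΔR = 0.841 − 0.601 = 0.240

0.240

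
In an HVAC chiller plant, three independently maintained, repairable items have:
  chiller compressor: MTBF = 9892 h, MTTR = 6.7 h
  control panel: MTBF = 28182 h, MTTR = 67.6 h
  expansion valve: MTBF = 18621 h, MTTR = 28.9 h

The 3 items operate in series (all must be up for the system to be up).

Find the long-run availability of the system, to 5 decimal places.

A(chiller compressor) = MTBF/(MTBF+MTTR) = 9892/(9892+6.7) = 0.999323
A(control panel) = MTBF/(MTBF+MTTR) = 28182/(28182+67.6) = 0.997607
A(expansion valve) = MTBF/(MTBF+MTTR) = 18621/(18621+28.9) = 0.998450
Series availability: 0.999323 × 0.997607 × 0.998450 = 0.99539

0.99539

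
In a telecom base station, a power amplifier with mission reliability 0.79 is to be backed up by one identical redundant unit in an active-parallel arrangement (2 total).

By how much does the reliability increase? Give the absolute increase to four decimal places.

0.1659

R_before = 0.79
R_after = 1 − (1 − 0.79)^2 = 0.9559
ΔR = 0.9559 − 0.79 = 0.1659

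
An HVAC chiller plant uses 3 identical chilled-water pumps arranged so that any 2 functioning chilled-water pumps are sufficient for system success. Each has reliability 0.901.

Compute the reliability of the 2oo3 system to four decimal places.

R = Σ_{i=2}^{3} C(3,i) p^i (1−p)^{3−i} with p = 0.901
C(3,2)·0.901^2·0.099^1 = 0.241105
C(3,3)·0.901^3·0.099^0 = 0.731433
Sum = 0.9725

0.9725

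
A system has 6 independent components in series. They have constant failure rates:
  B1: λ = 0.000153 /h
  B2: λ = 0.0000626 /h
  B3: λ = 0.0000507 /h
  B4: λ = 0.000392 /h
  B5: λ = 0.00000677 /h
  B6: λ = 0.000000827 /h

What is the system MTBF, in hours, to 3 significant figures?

1500

Series of exponential components: λ_sys = Σ λ_i
λ_sys = 0.000153 + 0.0000626 + 0.0000507 + 0.000392 + 0.00000677 + 0.000000827 = 6.6590e-04 /h
MTBF = 1 / λ_sys = 1500 h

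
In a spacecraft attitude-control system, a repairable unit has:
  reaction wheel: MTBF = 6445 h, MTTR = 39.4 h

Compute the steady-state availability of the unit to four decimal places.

A(reaction wheel) = MTBF/(MTBF+MTTR) = 6445/(6445+39.4) = 0.9939

0.9939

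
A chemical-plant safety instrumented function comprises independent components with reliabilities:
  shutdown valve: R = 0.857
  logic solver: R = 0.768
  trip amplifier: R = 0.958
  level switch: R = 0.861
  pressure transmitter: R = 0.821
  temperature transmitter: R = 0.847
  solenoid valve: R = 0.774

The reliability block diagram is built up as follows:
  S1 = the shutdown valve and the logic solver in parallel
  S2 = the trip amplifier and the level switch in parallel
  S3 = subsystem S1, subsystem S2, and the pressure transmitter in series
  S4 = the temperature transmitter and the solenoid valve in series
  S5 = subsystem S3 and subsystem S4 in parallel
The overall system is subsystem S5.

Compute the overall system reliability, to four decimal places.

0.9274

Parallel (shutdown valve and logic solver): 1 − (1 − 0.857000)(1 − 0.768000) = 0.966824
Parallel (trip amplifier and level switch): 1 − (1 − 0.958000)(1 − 0.861000) = 0.994162
Series ([0.966824], [0.994162], and pressure transmitter): 0.966824 × 0.994162 × 0.821000 = 0.789129
Series (temperature transmitter and solenoid valve): 0.847000 × 0.774000 = 0.655578
Parallel ([0.789129] and [0.655578]): 1 − (1 − 0.789129)(1 − 0.655578) = 0.9274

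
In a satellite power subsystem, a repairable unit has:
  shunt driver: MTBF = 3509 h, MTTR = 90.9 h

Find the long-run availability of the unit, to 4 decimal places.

A(shunt driver) = MTBF/(MTBF+MTTR) = 3509/(3509+90.9) = 0.9747

0.9747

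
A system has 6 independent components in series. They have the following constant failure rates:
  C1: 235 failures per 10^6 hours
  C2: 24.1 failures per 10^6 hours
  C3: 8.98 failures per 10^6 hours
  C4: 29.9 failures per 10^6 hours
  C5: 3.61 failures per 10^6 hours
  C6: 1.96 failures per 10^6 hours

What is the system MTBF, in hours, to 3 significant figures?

Series of exponential components: λ_sys = Σ λ_i
λ_sys = 0.000235 + 0.0000241 + 0.00000898 + 0.0000299 + 0.00000361 + 0.00000196 = 3.0355e-04 /h
MTBF = 1 / λ_sys = 3290 h

3290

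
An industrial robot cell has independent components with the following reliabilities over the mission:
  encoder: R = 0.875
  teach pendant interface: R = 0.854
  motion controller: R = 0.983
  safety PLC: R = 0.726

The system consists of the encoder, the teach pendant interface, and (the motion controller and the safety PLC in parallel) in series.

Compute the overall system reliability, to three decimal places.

Parallel (motion controller and safety PLC): 1 − (1 − 0.98300)(1 − 0.72600) = 0.99534
Series (encoder, teach pendant interface, and [0.99534]): 0.87500 × 0.85400 × 0.99534 = 0.744

0.744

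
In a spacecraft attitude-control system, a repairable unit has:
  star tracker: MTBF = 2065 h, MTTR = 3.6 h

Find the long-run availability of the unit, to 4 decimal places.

0.9983

A(star tracker) = MTBF/(MTBF+MTTR) = 2065/(2065+3.6) = 0.9983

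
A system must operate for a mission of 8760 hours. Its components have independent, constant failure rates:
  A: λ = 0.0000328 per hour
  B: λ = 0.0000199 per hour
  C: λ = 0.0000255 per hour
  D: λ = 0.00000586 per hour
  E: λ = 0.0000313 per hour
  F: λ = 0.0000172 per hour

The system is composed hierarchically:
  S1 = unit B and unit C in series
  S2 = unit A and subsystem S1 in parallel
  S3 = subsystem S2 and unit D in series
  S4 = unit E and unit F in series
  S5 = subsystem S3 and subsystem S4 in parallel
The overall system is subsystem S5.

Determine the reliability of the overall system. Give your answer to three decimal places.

R(A) = exp(−0.0000328 × 8760) = 0.75027
R(B) = exp(−0.0000199 × 8760) = 0.84002
R(C) = exp(−0.0000255 × 8760) = 0.79981
R(D) = exp(−0.00000586 × 8760) = 0.94996
R(E) = exp(−0.0000313 × 8760) = 0.76019
R(F) = exp(−0.0000172 × 8760) = 0.86013
Series (B and C): 0.84002 × 0.79981 = 0.67186
Parallel (A and [0.67186]): 1 − (1 − 0.75027)(1 − 0.67186) = 0.91805
Series ([0.91805] and D): 0.91805 × 0.94996 = 0.87211
Series (E and F): 0.76019 × 0.86013 = 0.65386
Parallel ([0.87211] and [0.65386]): 1 − (1 − 0.87211)(1 − 0.65386) = 0.956

0.956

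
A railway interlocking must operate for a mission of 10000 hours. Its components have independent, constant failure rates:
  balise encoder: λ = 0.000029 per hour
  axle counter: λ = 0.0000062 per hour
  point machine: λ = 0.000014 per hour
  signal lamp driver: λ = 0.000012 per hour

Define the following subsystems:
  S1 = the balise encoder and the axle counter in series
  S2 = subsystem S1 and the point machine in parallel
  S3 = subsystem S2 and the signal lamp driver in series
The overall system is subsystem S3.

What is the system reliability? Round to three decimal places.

R(balise encoder) = exp(−0.000029 × 10000) = 0.74826
R(axle counter) = exp(−0.0000062 × 10000) = 0.93988
R(point machine) = exp(−0.000014 × 10000) = 0.86936
R(signal lamp driver) = exp(−0.000012 × 10000) = 0.88692
Series (balise encoder and axle counter): 0.74826 × 0.93988 = 0.70327
Parallel ([0.70327] and point machine): 1 − (1 − 0.70327)(1 − 0.86936) = 0.96124
Series ([0.96124] and signal lamp driver): 0.96124 × 0.88692 = 0.853

0.853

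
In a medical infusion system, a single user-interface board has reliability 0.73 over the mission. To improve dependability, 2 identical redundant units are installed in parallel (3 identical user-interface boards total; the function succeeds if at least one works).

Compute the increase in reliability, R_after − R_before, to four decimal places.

0.2503

R_before = 0.73
R_after = 1 − (1 − 0.73)^3 = 0.9803
ΔR = 0.9803 − 0.73 = 0.2503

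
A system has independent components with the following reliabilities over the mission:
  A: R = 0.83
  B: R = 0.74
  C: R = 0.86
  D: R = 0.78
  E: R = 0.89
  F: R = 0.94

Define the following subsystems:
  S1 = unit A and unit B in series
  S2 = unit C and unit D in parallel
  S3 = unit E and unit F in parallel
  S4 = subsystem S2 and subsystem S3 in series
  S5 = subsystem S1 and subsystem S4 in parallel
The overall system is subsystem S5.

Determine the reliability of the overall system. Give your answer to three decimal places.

Series (A and B): 0.83000 × 0.74000 = 0.61420
Parallel (C and D): 1 − (1 − 0.86000)(1 − 0.78000) = 0.96920
Parallel (E and F): 1 − (1 − 0.89000)(1 − 0.94000) = 0.99340
Series ([0.96920] and [0.99340]): 0.96920 × 0.99340 = 0.96280
Parallel ([0.61420] and [0.96280]): 1 − (1 − 0.61420)(1 − 0.96280) = 0.986

0.986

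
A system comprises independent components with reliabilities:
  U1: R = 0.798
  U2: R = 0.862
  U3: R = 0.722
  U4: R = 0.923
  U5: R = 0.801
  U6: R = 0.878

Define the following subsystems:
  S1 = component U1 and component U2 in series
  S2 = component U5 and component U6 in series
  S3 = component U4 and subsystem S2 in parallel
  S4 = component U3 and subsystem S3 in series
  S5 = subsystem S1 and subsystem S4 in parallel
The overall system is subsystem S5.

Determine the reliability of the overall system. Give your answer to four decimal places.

Series (U1 and U2): 0.798000 × 0.862000 = 0.687876
Series (U5 and U6): 0.801000 × 0.878000 = 0.703278
Parallel (U4 and [0.703278]): 1 − (1 − 0.923000)(1 − 0.703278) = 0.977152
Series (U3 and [0.977152]): 0.722000 × 0.977152 = 0.705504
Parallel ([0.687876] and [0.705504]): 1 − (1 − 0.687876)(1 − 0.705504) = 0.9081

0.9081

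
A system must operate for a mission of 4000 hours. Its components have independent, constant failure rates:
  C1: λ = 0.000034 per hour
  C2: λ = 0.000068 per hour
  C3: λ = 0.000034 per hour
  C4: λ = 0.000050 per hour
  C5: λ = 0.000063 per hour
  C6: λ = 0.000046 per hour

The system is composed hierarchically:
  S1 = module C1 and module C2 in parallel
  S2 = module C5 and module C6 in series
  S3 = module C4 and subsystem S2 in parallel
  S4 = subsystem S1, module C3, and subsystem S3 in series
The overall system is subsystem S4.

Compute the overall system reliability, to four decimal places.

0.7922

R(C1) = exp(−0.000034 × 4000) = 0.872843
R(C2) = exp(−0.000068 × 4000) = 0.761854
R(C3) = exp(−0.000034 × 4000) = 0.872843
R(C4) = exp(−0.000050 × 4000) = 0.818731
R(C5) = exp(−0.000063 × 4000) = 0.777245
R(C6) = exp(−0.000046 × 4000) = 0.831936
Parallel (C1 and C2): 1 − (1 − 0.872843)(1 − 0.761854) = 0.969718
Series (C5 and C6): 0.777245 × 0.831936 = 0.646618
Parallel (C4 and [0.646618]): 1 − (1 − 0.818731)(1 − 0.646618) = 0.935943
Series ([0.969718], C3, and [0.935943]): 0.969718 × 0.872843 × 0.935943 = 0.7922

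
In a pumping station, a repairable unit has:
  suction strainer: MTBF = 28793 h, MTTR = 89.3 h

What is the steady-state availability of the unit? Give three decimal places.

0.997

A(suction strainer) = MTBF/(MTBF+MTTR) = 28793/(28793+89.3) = 0.997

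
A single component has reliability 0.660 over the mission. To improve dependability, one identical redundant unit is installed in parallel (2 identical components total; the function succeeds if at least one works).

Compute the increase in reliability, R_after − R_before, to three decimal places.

0.224

R_before = 0.660
R_after = 1 − (1 − 0.660)^2 = 0.884
ΔR = 0.884 − 0.660 = 0.224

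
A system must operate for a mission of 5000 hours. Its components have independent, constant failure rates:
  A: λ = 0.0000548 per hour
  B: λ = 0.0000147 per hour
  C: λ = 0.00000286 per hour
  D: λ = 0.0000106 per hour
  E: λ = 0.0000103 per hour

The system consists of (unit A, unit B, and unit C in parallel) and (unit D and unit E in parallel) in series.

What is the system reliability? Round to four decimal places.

0.9972

R(A) = exp(−0.0000548 × 5000) = 0.760332
R(B) = exp(−0.0000147 × 5000) = 0.929136
R(C) = exp(−0.00000286 × 5000) = 0.985802
R(D) = exp(−0.0000106 × 5000) = 0.948380
R(E) = exp(−0.0000103 × 5000) = 0.949804
Parallel (A, B, and C): 1 − (1 − 0.760332)(1 − 0.929136)(1 − 0.985802) = 0.999759
Parallel (D and E): 1 − (1 − 0.948380)(1 − 0.949804) = 0.997409
Series ([0.999759] and [0.997409]): 0.999759 × 0.997409 = 0.9972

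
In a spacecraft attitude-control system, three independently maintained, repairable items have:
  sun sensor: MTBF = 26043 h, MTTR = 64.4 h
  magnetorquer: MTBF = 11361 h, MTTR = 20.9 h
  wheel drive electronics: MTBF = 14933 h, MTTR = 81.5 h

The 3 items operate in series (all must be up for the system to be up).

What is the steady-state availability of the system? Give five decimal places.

A(sun sensor) = MTBF/(MTBF+MTTR) = 26043/(26043+64.4) = 0.997533
A(magnetorquer) = MTBF/(MTBF+MTTR) = 11361/(11361+20.9) = 0.998164
A(wheel drive electronics) = MTBF/(MTBF+MTTR) = 14933/(14933+81.5) = 0.994572
Series availability: 0.997533 × 0.998164 × 0.994572 = 0.99030

0.99030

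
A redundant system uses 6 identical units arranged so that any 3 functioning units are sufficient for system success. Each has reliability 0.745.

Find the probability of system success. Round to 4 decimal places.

0.9597

R = Σ_{i=3}^{6} C(6,i) p^i (1−p)^{6−i} with p = 0.745
C(6,3)·0.745^3·0.255^3 = 0.137126
C(6,4)·0.745^4·0.255^2 = 0.300467
C(6,5)·0.745^5·0.255^1 = 0.351134
C(6,6)·0.745^6·0.255^0 = 0.170977
Sum = 0.9597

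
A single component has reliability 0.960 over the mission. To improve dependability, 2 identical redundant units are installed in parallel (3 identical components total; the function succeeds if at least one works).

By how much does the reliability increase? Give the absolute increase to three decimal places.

R_before = 0.960
R_after = 1 − (1 − 0.960)^3 = 1.000
ΔR = 1.000 − 0.960 = 0.040

0.040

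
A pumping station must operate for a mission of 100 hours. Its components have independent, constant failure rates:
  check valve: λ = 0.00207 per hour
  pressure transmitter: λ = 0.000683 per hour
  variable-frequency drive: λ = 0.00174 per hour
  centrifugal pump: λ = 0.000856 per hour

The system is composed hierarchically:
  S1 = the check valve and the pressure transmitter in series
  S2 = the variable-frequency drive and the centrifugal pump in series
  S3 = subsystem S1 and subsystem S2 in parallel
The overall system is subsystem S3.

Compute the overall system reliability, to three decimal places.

R(check valve) = exp(−0.00207 × 100) = 0.81302
R(pressure transmitter) = exp(−0.000683 × 100) = 0.93398
R(variable-frequency drive) = exp(−0.00174 × 100) = 0.84030
R(centrifugal pump) = exp(−0.000856 × 100) = 0.91796
Series (check valve and pressure transmitter): 0.81302 × 0.93398 = 0.75934
Series (variable-frequency drive and centrifugal pump): 0.84030 × 0.91796 = 0.77136
Parallel ([0.75934] and [0.77136]): 1 − (1 − 0.75934)(1 − 0.77136) = 0.945

0.945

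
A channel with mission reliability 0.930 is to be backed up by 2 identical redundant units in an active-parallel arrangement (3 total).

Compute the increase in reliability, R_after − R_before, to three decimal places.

R_before = 0.930
R_after = 1 − (1 − 0.930)^3 = 1.000
ΔR = 1.000 − 0.930 = 0.070

0.070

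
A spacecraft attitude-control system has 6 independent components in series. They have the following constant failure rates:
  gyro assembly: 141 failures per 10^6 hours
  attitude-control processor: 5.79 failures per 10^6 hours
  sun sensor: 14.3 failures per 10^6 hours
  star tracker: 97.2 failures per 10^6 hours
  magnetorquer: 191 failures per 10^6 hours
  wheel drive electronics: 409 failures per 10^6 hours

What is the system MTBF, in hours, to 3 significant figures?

1170

Series of exponential components: λ_sys = Σ λ_i
λ_sys = 0.000141 + 0.00000579 + 0.0000143 + 0.0000972 + 0.000191 + 0.000409 = 8.5829e-04 /h
MTBF = 1 / λ_sys = 1170 h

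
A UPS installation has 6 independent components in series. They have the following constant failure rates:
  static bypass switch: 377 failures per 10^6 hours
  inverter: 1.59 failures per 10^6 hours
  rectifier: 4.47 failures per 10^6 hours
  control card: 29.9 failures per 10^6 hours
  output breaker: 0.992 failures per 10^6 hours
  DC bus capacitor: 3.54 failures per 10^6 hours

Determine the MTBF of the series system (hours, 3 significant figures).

Series of exponential components: λ_sys = Σ λ_i
λ_sys = 0.000377 + 0.00000159 + 0.00000447 + 0.0000299 + 0.000000992 + 0.00000354 = 4.1749e-04 /h
MTBF = 1 / λ_sys = 2400 h

2400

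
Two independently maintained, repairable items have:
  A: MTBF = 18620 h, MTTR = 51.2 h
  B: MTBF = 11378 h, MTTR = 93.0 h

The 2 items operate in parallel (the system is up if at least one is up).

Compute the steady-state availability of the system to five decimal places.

0.99998

A(A) = MTBF/(MTBF+MTTR) = 18620/(18620+51.2) = 0.997258
A(B) = MTBF/(MTBF+MTTR) = 11378/(11378+93.0) = 0.991893
Parallel availability: 1 − (1 − 0.997258)(1 − 0.991893) = 0.99998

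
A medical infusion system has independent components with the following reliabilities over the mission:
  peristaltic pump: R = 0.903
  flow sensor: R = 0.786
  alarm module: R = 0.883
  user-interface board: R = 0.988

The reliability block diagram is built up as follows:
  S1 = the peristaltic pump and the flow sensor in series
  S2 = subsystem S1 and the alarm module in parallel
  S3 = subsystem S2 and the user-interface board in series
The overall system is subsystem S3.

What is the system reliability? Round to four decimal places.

Series (peristaltic pump and flow sensor): 0.903000 × 0.786000 = 0.709758
Parallel ([0.709758] and alarm module): 1 − (1 − 0.709758)(1 − 0.883000) = 0.966042
Series ([0.966042] and user-interface board): 0.966042 × 0.988000 = 0.9544

0.9544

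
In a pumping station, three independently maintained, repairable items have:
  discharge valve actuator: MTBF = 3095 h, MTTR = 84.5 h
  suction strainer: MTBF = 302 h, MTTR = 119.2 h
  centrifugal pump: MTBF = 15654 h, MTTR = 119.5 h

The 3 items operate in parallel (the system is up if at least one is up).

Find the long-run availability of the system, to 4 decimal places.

A(discharge valve actuator) = MTBF/(MTBF+MTTR) = 3095/(3095+84.5) = 0.973423
A(suction strainer) = MTBF/(MTBF+MTTR) = 302/(302+119.2) = 0.716999
A(centrifugal pump) = MTBF/(MTBF+MTTR) = 15654/(15654+119.5) = 0.992424
Parallel availability: 1 − (1 − 0.973423)(1 − 0.716999)(1 − 0.992424) = 0.9999

0.9999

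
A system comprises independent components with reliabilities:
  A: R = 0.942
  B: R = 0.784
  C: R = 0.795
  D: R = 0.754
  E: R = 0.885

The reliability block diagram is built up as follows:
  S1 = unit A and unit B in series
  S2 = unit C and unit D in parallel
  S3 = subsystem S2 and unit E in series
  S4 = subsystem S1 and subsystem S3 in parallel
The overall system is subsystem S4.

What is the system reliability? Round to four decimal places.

Series (A and B): 0.942000 × 0.784000 = 0.738528
Parallel (C and D): 1 − (1 − 0.795000)(1 − 0.754000) = 0.949570
Series ([0.949570] and E): 0.949570 × 0.885000 = 0.840369
Parallel ([0.738528] and [0.840369]): 1 − (1 − 0.738528)(1 − 0.840369) = 0.9583

0.9583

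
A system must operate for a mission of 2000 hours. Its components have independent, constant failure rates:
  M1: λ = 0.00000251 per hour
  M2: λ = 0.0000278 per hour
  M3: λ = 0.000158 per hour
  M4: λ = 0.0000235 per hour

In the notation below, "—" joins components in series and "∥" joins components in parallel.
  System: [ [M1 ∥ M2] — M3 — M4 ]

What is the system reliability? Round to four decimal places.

R(M1) = exp(−0.00000251 × 2000) = 0.994993
R(M2) = exp(−0.0000278 × 2000) = 0.945917
R(M3) = exp(−0.000158 × 2000) = 0.729059
R(M4) = exp(−0.0000235 × 2000) = 0.954087
Parallel (M1 and M2): 1 − (1 − 0.994993)(1 − 0.945917) = 0.999729
Series ([0.999729], M3, and M4): 0.999729 × 0.729059 × 0.954087 = 0.6954

0.6954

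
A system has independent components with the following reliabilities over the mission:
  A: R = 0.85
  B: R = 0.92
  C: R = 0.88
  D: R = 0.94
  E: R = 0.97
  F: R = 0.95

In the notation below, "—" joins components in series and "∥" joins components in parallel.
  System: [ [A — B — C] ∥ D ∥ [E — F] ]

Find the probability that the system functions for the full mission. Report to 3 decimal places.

0.999

Series (A, B, and C): 0.85000 × 0.92000 × 0.88000 = 0.68816
Series (E and F): 0.97000 × 0.95000 = 0.92150
Parallel ([0.68816], D, and [0.92150]): 1 − (1 − 0.68816)(1 − 0.94000)(1 − 0.92150) = 0.999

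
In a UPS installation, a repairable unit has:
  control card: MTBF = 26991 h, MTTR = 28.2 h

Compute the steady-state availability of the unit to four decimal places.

A(control card) = MTBF/(MTBF+MTTR) = 26991/(26991+28.2) = 0.9990

0.9990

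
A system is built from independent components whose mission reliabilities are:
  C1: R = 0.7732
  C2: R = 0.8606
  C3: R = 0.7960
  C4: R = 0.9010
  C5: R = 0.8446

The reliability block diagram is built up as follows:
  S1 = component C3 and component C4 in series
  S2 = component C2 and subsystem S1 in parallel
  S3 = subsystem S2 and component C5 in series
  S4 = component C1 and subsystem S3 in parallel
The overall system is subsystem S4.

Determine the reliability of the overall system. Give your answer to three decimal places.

Series (C3 and C4): 0.79600 × 0.90100 = 0.71720
Parallel (C2 and [0.71720]): 1 − (1 − 0.86060)(1 − 0.71720) = 0.96058
Series ([0.96058] and C5): 0.96058 × 0.84460 = 0.81131
Parallel (C1 and [0.81131]): 1 − (1 − 0.77320)(1 − 0.81131) = 0.957

0.957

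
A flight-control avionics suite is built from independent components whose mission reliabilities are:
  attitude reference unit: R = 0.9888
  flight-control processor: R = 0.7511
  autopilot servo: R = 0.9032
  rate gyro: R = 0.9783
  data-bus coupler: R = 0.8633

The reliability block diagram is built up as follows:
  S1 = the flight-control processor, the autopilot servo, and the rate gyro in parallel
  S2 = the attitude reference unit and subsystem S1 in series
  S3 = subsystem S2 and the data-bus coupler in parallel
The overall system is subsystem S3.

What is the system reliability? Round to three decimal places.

0.998

Parallel (flight-control processor, autopilot servo, and rate gyro): 1 − (1 − 0.75110)(1 − 0.90320)(1 − 0.97830) = 0.99948
Series (attitude reference unit and [0.99948]): 0.98880 × 0.99948 = 0.98829
Parallel ([0.98829] and data-bus coupler): 1 − (1 − 0.98829)(1 − 0.86330) = 0.998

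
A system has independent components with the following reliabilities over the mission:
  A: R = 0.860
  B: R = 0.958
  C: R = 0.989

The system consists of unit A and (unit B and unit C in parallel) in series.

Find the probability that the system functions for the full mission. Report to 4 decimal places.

0.8596

Parallel (B and C): 1 − (1 − 0.958000)(1 − 0.989000) = 0.999538
Series (A and [0.999538]): 0.860000 × 0.999538 = 0.8596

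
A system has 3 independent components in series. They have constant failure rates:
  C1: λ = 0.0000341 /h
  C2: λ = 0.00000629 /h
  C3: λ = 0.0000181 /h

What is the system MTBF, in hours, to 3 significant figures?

17100

Series of exponential components: λ_sys = Σ λ_i
λ_sys = 0.0000341 + 0.00000629 + 0.0000181 = 5.8490e-05 /h
MTBF = 1 / λ_sys = 17100 h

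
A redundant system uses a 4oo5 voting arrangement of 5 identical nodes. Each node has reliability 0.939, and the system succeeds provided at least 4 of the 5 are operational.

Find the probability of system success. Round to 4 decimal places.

0.9671

R = Σ_{i=4}^{5} C(5,i) p^i (1−p)^{5−i} with p = 0.939
C(5,4)·0.939^4·0.061^1 = 0.237117
C(5,5)·0.939^5·0.061^0 = 0.730009
Sum = 0.9671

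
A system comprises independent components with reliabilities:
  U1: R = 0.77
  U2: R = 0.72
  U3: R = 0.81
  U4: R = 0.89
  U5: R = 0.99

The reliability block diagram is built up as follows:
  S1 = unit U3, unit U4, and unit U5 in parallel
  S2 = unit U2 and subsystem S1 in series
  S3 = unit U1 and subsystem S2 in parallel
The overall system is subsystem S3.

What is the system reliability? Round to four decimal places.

0.9356

Parallel (U3, U4, and U5): 1 − (1 − 0.810000)(1 − 0.890000)(1 − 0.990000) = 0.999791
Series (U2 and [0.999791]): 0.720000 × 0.999791 = 0.719850
Parallel (U1 and [0.719850]): 1 − (1 − 0.770000)(1 − 0.719850) = 0.9356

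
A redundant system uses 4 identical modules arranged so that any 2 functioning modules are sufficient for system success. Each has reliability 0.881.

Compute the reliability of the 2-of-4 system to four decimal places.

R = Σ_{i=2}^{4} C(4,i) p^i (1−p)^{4−i} with p = 0.881
C(4,2)·0.881^2·0.119^2 = 0.065947
C(4,3)·0.881^3·0.119^1 = 0.325488
C(4,4)·0.881^4·0.119^0 = 0.602426
Sum = 0.9939

0.9939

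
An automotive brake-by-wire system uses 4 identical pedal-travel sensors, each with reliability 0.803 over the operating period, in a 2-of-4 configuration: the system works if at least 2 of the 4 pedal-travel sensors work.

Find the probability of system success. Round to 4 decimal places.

0.9739

R = Σ_{i=2}^{4} C(4,i) p^i (1−p)^{4−i} with p = 0.803
C(4,2)·0.803^2·0.197^2 = 0.150146
C(4,3)·0.803^3·0.197^1 = 0.408012
C(4,4)·0.803^4·0.197^0 = 0.415779
Sum = 0.9739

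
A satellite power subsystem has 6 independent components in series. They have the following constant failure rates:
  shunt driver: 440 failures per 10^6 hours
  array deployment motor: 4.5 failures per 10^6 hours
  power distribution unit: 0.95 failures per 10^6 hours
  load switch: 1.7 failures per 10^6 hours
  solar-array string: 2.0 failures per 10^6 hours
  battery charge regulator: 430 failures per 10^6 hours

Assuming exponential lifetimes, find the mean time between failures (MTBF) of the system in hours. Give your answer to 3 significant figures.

1140

Series of exponential components: λ_sys = Σ λ_i
λ_sys = 0.00044 + 0.0000045 + 0.00000095 + 0.0000017 + 0.0000020 + 0.00043 = 8.7915e-04 /h
MTBF = 1 / λ_sys = 1140 h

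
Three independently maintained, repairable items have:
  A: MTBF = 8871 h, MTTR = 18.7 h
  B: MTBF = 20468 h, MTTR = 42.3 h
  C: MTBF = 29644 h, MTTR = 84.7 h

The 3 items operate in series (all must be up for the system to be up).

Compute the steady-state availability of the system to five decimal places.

0.99300

A(A) = MTBF/(MTBF+MTTR) = 8871/(8871+18.7) = 0.997896
A(B) = MTBF/(MTBF+MTTR) = 20468/(20468+42.3) = 0.997938
A(C) = MTBF/(MTBF+MTTR) = 29644/(29644+84.7) = 0.997151
Series availability: 0.997896 × 0.997938 × 0.997151 = 0.99300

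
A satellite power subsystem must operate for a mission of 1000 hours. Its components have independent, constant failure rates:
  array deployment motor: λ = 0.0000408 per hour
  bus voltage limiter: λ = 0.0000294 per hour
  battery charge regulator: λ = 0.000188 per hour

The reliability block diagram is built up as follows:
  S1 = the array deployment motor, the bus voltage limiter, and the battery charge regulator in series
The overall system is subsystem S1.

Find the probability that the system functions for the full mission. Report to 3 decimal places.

R(array deployment motor) = exp(−0.0000408 × 1000) = 0.96002
R(bus voltage limiter) = exp(−0.0000294 × 1000) = 0.97103
R(battery charge regulator) = exp(−0.000188 × 1000) = 0.82861
Series (array deployment motor, bus voltage limiter, and battery charge regulator): 0.96002 × 0.97103 × 0.82861 = 0.772

0.772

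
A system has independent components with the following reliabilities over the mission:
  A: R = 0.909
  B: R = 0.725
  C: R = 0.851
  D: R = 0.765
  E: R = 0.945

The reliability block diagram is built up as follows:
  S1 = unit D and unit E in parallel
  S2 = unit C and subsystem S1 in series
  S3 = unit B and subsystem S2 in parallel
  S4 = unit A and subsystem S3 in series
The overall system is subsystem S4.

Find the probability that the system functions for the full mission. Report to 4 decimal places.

Parallel (D and E): 1 − (1 − 0.765000)(1 − 0.945000) = 0.987075
Series (C and [0.987075]): 0.851000 × 0.987075 = 0.840001
Parallel (B and [0.840001]): 1 − (1 − 0.725000)(1 − 0.840001) = 0.956000
Series (A and [0.956000]): 0.909000 × 0.956000 = 0.8690

0.8690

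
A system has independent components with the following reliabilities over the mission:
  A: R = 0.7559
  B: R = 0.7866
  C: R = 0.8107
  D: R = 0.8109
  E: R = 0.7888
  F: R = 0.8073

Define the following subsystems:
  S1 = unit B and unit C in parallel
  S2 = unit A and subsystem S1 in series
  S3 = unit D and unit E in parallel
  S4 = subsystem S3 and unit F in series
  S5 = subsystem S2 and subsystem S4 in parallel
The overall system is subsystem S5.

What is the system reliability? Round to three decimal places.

Parallel (B and C): 1 − (1 − 0.78660)(1 − 0.81070) = 0.95960
Series (A and [0.95960]): 0.75590 × 0.95960 = 0.72536
Parallel (D and E): 1 − (1 − 0.81090)(1 − 0.78880) = 0.96006
Series ([0.96006] and F): 0.96006 × 0.80730 = 0.77506
Parallel ([0.72536] and [0.77506]): 1 − (1 − 0.72536)(1 − 0.77506) = 0.938

0.938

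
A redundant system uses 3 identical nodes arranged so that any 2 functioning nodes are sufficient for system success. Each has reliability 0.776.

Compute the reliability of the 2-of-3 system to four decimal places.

R = Σ_{i=2}^{3} C(3,i) p^i (1−p)^{3−i} with p = 0.776
C(3,2)·0.776^2·0.224^1 = 0.404662
C(3,3)·0.776^3·0.224^0 = 0.467289
Sum = 0.8720

0.8720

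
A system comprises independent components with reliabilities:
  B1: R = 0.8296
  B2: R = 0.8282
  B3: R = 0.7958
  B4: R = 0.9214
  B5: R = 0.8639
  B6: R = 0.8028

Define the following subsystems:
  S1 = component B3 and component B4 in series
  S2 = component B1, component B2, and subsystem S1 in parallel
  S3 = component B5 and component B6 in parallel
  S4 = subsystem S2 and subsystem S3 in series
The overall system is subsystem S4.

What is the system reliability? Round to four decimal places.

Series (B3 and B4): 0.795800 × 0.921400 = 0.733250
Parallel (B1, B2, and [0.733250]): 1 − (1 − 0.829600)(1 − 0.828200)(1 − 0.733250) = 0.992191
Parallel (B5 and B6): 1 − (1 − 0.863900)(1 − 0.802800) = 0.973161
Series ([0.992191] and [0.973161]): 0.992191 × 0.973161 = 0.9656

0.9656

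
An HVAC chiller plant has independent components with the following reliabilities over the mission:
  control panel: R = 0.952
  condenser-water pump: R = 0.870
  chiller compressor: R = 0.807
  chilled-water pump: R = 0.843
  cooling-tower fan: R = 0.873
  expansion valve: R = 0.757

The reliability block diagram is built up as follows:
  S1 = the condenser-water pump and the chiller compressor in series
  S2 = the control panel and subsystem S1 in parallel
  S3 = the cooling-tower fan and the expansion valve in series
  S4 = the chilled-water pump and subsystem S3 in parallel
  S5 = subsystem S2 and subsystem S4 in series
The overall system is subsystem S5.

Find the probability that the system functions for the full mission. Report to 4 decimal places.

Series (condenser-water pump and chiller compressor): 0.870000 × 0.807000 = 0.702090
Parallel (control panel and [0.702090]): 1 − (1 − 0.952000)(1 − 0.702090) = 0.985700
Series (cooling-tower fan and expansion valve): 0.873000 × 0.757000 = 0.660861
Parallel (chilled-water pump and [0.660861]): 1 − (1 − 0.843000)(1 − 0.660861) = 0.946755
Series ([0.985700] and [0.946755]): 0.985700 × 0.946755 = 0.9332

0.9332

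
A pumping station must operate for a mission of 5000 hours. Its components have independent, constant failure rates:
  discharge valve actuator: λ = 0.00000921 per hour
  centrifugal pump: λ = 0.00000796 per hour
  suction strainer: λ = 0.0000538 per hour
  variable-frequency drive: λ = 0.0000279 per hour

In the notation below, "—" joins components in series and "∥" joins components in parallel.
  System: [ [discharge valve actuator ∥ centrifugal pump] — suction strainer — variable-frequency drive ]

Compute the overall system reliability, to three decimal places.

R(discharge valve actuator) = exp(−0.00000921 × 5000) = 0.95499
R(centrifugal pump) = exp(−0.00000796 × 5000) = 0.96098
R(suction strainer) = exp(−0.0000538 × 5000) = 0.76414
R(variable-frequency drive) = exp(−0.0000279 × 5000) = 0.86979
Parallel (discharge valve actuator and centrifugal pump): 1 − (1 − 0.95499)(1 − 0.96098) = 0.99824
Series ([0.99824], suction strainer, and variable-frequency drive): 0.99824 × 0.76414 × 0.86979 = 0.663

0.663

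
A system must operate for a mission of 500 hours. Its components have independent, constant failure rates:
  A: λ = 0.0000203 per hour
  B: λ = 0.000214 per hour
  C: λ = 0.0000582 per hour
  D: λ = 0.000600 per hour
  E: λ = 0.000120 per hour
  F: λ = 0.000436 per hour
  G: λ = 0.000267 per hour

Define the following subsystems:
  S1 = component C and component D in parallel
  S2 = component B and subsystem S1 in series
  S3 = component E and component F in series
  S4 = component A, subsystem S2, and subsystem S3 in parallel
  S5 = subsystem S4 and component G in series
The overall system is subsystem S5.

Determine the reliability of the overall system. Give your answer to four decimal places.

0.8748

R(A) = exp(−0.0000203 × 500) = 0.989901
R(B) = exp(−0.000214 × 500) = 0.898526
R(C) = exp(−0.0000582 × 500) = 0.971319
R(D) = exp(−0.000600 × 500) = 0.740818
R(E) = exp(−0.000120 × 500) = 0.941765
R(F) = exp(−0.000436 × 500) = 0.804125
R(G) = exp(−0.000267 × 500) = 0.875027
Parallel (C and D): 1 − (1 − 0.971319)(1 − 0.740818) = 0.992566
Series (B and [0.992566]): 0.898526 × 0.992566 = 0.891846
Series (E and F): 0.941765 × 0.804125 = 0.757297
Parallel (A, [0.891846], and [0.757297]): 1 − (1 − 0.989901)(1 − 0.891846)(1 − 0.757297) = 0.999735
Series ([0.999735] and G): 0.999735 × 0.875027 = 0.8748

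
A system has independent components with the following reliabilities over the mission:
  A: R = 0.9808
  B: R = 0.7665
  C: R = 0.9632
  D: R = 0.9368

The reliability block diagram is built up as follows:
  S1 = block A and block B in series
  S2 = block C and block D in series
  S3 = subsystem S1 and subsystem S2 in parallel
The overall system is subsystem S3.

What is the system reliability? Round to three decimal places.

0.976

Series (A and B): 0.98080 × 0.76650 = 0.75178
Series (C and D): 0.96320 × 0.93680 = 0.90233
Parallel ([0.75178] and [0.90233]): 1 − (1 − 0.75178)(1 − 0.90233) = 0.976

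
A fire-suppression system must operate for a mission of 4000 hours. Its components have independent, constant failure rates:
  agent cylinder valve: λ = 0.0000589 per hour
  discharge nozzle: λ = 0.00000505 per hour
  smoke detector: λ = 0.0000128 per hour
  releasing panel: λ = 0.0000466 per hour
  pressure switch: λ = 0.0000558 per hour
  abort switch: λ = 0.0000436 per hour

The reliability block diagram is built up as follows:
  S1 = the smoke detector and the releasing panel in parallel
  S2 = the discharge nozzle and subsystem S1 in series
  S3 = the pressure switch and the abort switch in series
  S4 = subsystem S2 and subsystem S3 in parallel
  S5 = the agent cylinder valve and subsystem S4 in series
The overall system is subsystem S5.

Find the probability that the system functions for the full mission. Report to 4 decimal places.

0.7828

R(agent cylinder valve) = exp(−0.0000589 × 4000) = 0.790097
R(discharge nozzle) = exp(−0.00000505 × 4000) = 0.980003
R(smoke detector) = exp(−0.0000128 × 4000) = 0.950089
R(releasing panel) = exp(−0.0000466 × 4000) = 0.829942
R(pressure switch) = exp(−0.0000558 × 4000) = 0.799955
R(abort switch) = exp(−0.0000436 × 4000) = 0.839961
Parallel (smoke detector and releasing panel): 1 − (1 − 0.950089)(1 − 0.829942) = 0.991512
Series (discharge nozzle and [0.991512]): 0.980003 × 0.991512 = 0.971685
Series (pressure switch and abort switch): 0.799955 × 0.839961 = 0.671931
Parallel ([0.971685] and [0.671931]): 1 − (1 − 0.971685)(1 − 0.671931) = 0.990711
Series (agent cylinder valve and [0.990711]): 0.790097 × 0.990711 = 0.7828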